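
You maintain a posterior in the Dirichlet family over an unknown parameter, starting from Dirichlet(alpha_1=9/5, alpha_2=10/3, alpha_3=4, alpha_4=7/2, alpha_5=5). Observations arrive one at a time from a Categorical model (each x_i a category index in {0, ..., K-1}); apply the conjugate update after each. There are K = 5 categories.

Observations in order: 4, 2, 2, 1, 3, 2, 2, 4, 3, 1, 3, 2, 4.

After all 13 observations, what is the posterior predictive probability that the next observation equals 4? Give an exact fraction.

obs 1: x=4 → posterior Dirichlet(9/5, 10/3, 4, 7/2, 6)
obs 2: x=2 → posterior Dirichlet(9/5, 10/3, 5, 7/2, 6)
obs 3: x=2 → posterior Dirichlet(9/5, 10/3, 6, 7/2, 6)
obs 4: x=1 → posterior Dirichlet(9/5, 13/3, 6, 7/2, 6)
obs 5: x=3 → posterior Dirichlet(9/5, 13/3, 6, 9/2, 6)
obs 6: x=2 → posterior Dirichlet(9/5, 13/3, 7, 9/2, 6)
obs 7: x=2 → posterior Dirichlet(9/5, 13/3, 8, 9/2, 6)
obs 8: x=4 → posterior Dirichlet(9/5, 13/3, 8, 9/2, 7)
obs 9: x=3 → posterior Dirichlet(9/5, 13/3, 8, 11/2, 7)
obs 10: x=1 → posterior Dirichlet(9/5, 16/3, 8, 11/2, 7)
obs 11: x=3 → posterior Dirichlet(9/5, 16/3, 8, 13/2, 7)
obs 12: x=2 → posterior Dirichlet(9/5, 16/3, 9, 13/2, 7)
obs 13: x=4 → posterior Dirichlet(9/5, 16/3, 9, 13/2, 8)

240/919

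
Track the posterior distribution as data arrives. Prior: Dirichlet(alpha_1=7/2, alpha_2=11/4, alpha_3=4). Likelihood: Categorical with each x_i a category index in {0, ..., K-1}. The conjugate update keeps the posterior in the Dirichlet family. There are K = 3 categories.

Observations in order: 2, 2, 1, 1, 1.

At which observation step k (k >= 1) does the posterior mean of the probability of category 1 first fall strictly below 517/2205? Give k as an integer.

obs 1: x=2 → posterior Dirichlet(7/2, 11/4, 5)
obs 2: x=2 → posterior Dirichlet(7/2, 11/4, 6)
obs 3: x=1 → posterior Dirichlet(7/2, 15/4, 6)
obs 4: x=1 → posterior Dirichlet(7/2, 19/4, 6)
obs 5: x=1 → posterior Dirichlet(7/2, 23/4, 6)

k = 2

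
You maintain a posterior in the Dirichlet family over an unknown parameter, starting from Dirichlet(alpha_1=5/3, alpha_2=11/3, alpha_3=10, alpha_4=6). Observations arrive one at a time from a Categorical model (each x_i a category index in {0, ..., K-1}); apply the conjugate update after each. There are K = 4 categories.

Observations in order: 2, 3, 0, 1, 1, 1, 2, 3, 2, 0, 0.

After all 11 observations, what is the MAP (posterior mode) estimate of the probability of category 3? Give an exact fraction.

obs 1: x=2 → posterior Dirichlet(5/3, 11/3, 11, 6)
obs 2: x=3 → posterior Dirichlet(5/3, 11/3, 11, 7)
obs 3: x=0 → posterior Dirichlet(8/3, 11/3, 11, 7)
obs 4: x=1 → posterior Dirichlet(8/3, 14/3, 11, 7)
obs 5: x=1 → posterior Dirichlet(8/3, 17/3, 11, 7)
obs 6: x=1 → posterior Dirichlet(8/3, 20/3, 11, 7)
obs 7: x=2 → posterior Dirichlet(8/3, 20/3, 12, 7)
obs 8: x=3 → posterior Dirichlet(8/3, 20/3, 12, 8)
obs 9: x=2 → posterior Dirichlet(8/3, 20/3, 13, 8)
obs 10: x=0 → posterior Dirichlet(11/3, 20/3, 13, 8)
obs 11: x=0 → posterior Dirichlet(14/3, 20/3, 13, 8)

21/85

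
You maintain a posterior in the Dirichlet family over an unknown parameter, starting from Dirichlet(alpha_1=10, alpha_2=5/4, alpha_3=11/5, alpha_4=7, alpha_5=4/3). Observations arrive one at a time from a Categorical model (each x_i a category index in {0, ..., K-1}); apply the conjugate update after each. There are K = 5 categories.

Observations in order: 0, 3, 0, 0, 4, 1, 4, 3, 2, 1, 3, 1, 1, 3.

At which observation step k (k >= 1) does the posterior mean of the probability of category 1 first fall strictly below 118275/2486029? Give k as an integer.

obs 1: x=0 → posterior Dirichlet(11, 5/4, 11/5, 7, 4/3)
obs 2: x=3 → posterior Dirichlet(11, 5/4, 11/5, 8, 4/3)
obs 3: x=0 → posterior Dirichlet(12, 5/4, 11/5, 8, 4/3)
obs 4: x=0 → posterior Dirichlet(13, 5/4, 11/5, 8, 4/3)
obs 5: x=4 → posterior Dirichlet(13, 5/4, 11/5, 8, 7/3)
obs 6: x=1 → posterior Dirichlet(13, 9/4, 11/5, 8, 7/3)
obs 7: x=4 → posterior Dirichlet(13, 9/4, 11/5, 8, 10/3)
obs 8: x=3 → posterior Dirichlet(13, 9/4, 11/5, 9, 10/3)
obs 9: x=2 → posterior Dirichlet(13, 9/4, 16/5, 9, 10/3)
obs 10: x=1 → posterior Dirichlet(13, 13/4, 16/5, 9, 10/3)
obs 11: x=3 → posterior Dirichlet(13, 13/4, 16/5, 10, 10/3)
obs 12: x=1 → posterior Dirichlet(13, 17/4, 16/5, 10, 10/3)
obs 13: x=1 → posterior Dirichlet(13, 21/4, 16/5, 10, 10/3)
obs 14: x=3 → posterior Dirichlet(13, 21/4, 16/5, 11, 10/3)

k = 5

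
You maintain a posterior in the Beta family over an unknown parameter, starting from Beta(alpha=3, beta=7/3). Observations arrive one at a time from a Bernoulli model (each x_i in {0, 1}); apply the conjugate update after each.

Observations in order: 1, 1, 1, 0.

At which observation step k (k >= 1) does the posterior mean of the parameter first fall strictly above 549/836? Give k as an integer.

k = 2

obs 1: x=1 → posterior Beta(4, 7/3)
obs 2: x=1 → posterior Beta(5, 7/3)
obs 3: x=1 → posterior Beta(6, 7/3)
obs 4: x=0 → posterior Beta(6, 10/3)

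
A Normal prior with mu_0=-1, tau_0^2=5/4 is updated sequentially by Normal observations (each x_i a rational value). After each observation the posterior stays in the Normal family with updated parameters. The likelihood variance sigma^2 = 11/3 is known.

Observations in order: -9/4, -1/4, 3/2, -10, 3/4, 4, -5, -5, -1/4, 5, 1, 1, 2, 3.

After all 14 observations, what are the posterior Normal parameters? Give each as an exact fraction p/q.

obs 1: x=-9/4 → posterior Normal(-311/236, 55/59)
obs 2: x=-1/4 → posterior Normal(-163/148, 55/74)
obs 3: x=3/2 → posterior Normal(-59/89, 55/89)
obs 4: x=-10 → posterior Normal(-209/104, 55/104)
obs 5: x=3/4 → posterior Normal(-113/68, 55/119)
obs 6: x=4 → posterior Normal(-551/536, 55/134)
obs 7: x=-5 → posterior Normal(-851/596, 55/149)
obs 8: x=-5 → posterior Normal(-1151/656, 55/164)
obs 9: x=-1/4 → posterior Normal(-583/358, 55/179)
obs 10: x=5 → posterior Normal(-433/388, 55/194)
obs 11: x=1 → posterior Normal(-403/418, 5/19)
obs 12: x=1 → posterior Normal(-373/448, 55/224)
obs 13: x=2 → posterior Normal(-313/478, 55/239)
obs 14: x=3 → posterior Normal(-223/508, 55/254)

mu_0=-223/508, tau_0^2=55/254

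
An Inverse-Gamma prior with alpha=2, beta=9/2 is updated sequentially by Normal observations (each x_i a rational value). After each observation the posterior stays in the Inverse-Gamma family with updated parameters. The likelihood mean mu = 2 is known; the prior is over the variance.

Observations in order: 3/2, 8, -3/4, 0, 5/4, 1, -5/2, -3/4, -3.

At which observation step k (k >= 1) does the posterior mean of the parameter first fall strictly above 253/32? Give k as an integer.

k = 2

obs 1: x=3/2 → posterior Inverse-Gamma(5/2, 37/8)
obs 2: x=8 → posterior Inverse-Gamma(3, 181/8)
obs 3: x=-3/4 → posterior Inverse-Gamma(7/2, 845/32)
obs 4: x=0 → posterior Inverse-Gamma(4, 909/32)
obs 5: x=5/4 → posterior Inverse-Gamma(9/2, 459/16)
obs 6: x=1 → posterior Inverse-Gamma(5, 467/16)
obs 7: x=-5/2 → posterior Inverse-Gamma(11/2, 629/16)
obs 8: x=-3/4 → posterior Inverse-Gamma(6, 1379/32)
obs 9: x=-3 → posterior Inverse-Gamma(13/2, 1779/32)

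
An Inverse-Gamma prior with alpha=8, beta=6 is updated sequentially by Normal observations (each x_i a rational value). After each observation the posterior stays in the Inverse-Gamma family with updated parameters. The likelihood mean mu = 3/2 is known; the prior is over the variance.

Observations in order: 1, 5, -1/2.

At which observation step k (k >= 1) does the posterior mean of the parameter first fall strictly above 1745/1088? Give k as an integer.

k = 3

obs 1: x=1 → posterior Inverse-Gamma(17/2, 49/8)
obs 2: x=5 → posterior Inverse-Gamma(9, 49/4)
obs 3: x=-1/2 → posterior Inverse-Gamma(19/2, 57/4)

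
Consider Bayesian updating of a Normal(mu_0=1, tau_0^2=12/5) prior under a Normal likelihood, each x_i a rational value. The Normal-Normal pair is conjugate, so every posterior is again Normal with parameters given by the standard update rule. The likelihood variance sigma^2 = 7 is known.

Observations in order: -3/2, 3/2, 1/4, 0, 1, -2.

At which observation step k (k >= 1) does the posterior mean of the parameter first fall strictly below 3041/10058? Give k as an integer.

k = 6

obs 1: x=-3/2 → posterior Normal(17/47, 84/47)
obs 2: x=3/2 → posterior Normal(35/59, 84/59)
obs 3: x=1/4 → posterior Normal(38/71, 84/71)
obs 4: x=0 → posterior Normal(38/83, 84/83)
obs 5: x=1 → posterior Normal(10/19, 84/95)
obs 6: x=-2 → posterior Normal(26/107, 84/107)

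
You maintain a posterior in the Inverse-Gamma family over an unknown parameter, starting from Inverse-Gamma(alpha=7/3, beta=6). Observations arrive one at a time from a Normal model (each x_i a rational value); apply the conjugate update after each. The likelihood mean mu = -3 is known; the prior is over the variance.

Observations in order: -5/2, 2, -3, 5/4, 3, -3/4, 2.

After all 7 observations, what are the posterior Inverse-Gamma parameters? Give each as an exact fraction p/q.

obs 1: x=-5/2 → posterior Inverse-Gamma(17/6, 49/8)
obs 2: x=2 → posterior Inverse-Gamma(10/3, 149/8)
obs 3: x=-3 → posterior Inverse-Gamma(23/6, 149/8)
obs 4: x=5/4 → posterior Inverse-Gamma(13/3, 885/32)
obs 5: x=3 → posterior Inverse-Gamma(29/6, 1461/32)
obs 6: x=-3/4 → posterior Inverse-Gamma(16/3, 771/16)
obs 7: x=2 → posterior Inverse-Gamma(35/6, 971/16)

alpha=35/6, beta=971/16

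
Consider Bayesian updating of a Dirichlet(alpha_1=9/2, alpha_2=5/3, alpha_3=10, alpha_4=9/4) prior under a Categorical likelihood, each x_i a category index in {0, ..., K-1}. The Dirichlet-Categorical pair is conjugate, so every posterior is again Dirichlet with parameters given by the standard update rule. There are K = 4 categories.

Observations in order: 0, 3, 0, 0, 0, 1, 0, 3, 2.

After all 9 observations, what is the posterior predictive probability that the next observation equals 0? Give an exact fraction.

114/329

obs 1: x=0 → posterior Dirichlet(11/2, 5/3, 10, 9/4)
obs 2: x=3 → posterior Dirichlet(11/2, 5/3, 10, 13/4)
obs 3: x=0 → posterior Dirichlet(13/2, 5/3, 10, 13/4)
obs 4: x=0 → posterior Dirichlet(15/2, 5/3, 10, 13/4)
obs 5: x=0 → posterior Dirichlet(17/2, 5/3, 10, 13/4)
obs 6: x=1 → posterior Dirichlet(17/2, 8/3, 10, 13/4)
obs 7: x=0 → posterior Dirichlet(19/2, 8/3, 10, 13/4)
obs 8: x=3 → posterior Dirichlet(19/2, 8/3, 10, 17/4)
obs 9: x=2 → posterior Dirichlet(19/2, 8/3, 11, 17/4)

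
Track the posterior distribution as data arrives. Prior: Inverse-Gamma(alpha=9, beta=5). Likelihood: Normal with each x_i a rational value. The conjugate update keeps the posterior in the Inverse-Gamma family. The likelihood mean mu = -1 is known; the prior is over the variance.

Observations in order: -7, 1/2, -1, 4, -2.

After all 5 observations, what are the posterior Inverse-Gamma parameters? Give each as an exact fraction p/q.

alpha=23/2, beta=297/8

obs 1: x=-7 → posterior Inverse-Gamma(19/2, 23)
obs 2: x=1/2 → posterior Inverse-Gamma(10, 193/8)
obs 3: x=-1 → posterior Inverse-Gamma(21/2, 193/8)
obs 4: x=4 → posterior Inverse-Gamma(11, 293/8)
obs 5: x=-2 → posterior Inverse-Gamma(23/2, 297/8)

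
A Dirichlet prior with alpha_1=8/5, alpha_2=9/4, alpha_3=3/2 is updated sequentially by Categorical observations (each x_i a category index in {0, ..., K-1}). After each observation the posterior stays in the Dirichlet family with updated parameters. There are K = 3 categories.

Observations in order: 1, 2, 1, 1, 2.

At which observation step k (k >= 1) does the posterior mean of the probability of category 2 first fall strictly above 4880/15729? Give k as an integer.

k = 2

obs 1: x=1 → posterior Dirichlet(8/5, 13/4, 3/2)
obs 2: x=2 → posterior Dirichlet(8/5, 13/4, 5/2)
obs 3: x=1 → posterior Dirichlet(8/5, 17/4, 5/2)
obs 4: x=1 → posterior Dirichlet(8/5, 21/4, 5/2)
obs 5: x=2 → posterior Dirichlet(8/5, 21/4, 7/2)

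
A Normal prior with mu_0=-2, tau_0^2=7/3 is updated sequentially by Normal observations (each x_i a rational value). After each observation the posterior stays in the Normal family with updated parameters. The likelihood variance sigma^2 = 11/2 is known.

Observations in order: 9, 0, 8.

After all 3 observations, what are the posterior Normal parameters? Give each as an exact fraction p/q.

obs 1: x=9 → posterior Normal(60/47, 77/47)
obs 2: x=0 → posterior Normal(60/61, 77/61)
obs 3: x=8 → posterior Normal(172/75, 77/75)

mu_0=172/75, tau_0^2=77/75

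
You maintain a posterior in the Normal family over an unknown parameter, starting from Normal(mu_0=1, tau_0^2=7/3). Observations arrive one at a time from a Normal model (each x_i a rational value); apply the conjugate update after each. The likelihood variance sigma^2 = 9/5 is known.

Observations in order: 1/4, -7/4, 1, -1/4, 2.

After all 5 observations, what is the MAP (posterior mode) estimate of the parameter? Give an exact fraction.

283/808

obs 1: x=1/4 → posterior Normal(143/248, 63/62)
obs 2: x=-7/4 → posterior Normal(-51/194, 63/97)
obs 3: x=1 → posterior Normal(19/264, 21/44)
obs 4: x=-1/4 → posterior Normal(3/668, 63/167)
obs 5: x=2 → posterior Normal(283/808, 63/202)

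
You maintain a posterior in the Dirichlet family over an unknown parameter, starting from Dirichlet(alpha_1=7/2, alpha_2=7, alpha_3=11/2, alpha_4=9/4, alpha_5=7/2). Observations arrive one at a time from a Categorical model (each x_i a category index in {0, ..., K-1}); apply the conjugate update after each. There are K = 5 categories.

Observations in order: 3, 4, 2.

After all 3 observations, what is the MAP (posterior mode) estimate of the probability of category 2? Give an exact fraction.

obs 1: x=3 → posterior Dirichlet(7/2, 7, 11/2, 13/4, 7/2)
obs 2: x=4 → posterior Dirichlet(7/2, 7, 11/2, 13/4, 9/2)
obs 3: x=2 → posterior Dirichlet(7/2, 7, 13/2, 13/4, 9/2)

22/79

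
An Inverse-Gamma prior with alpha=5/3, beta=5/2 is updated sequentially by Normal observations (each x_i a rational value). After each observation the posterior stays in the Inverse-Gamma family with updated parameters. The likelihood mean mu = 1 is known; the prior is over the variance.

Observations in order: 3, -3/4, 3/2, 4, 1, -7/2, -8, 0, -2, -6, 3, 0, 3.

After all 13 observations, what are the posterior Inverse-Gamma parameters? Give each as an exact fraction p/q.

obs 1: x=3 → posterior Inverse-Gamma(13/6, 9/2)
obs 2: x=-3/4 → posterior Inverse-Gamma(8/3, 193/32)
obs 3: x=3/2 → posterior Inverse-Gamma(19/6, 197/32)
obs 4: x=4 → posterior Inverse-Gamma(11/3, 341/32)
obs 5: x=1 → posterior Inverse-Gamma(25/6, 341/32)
obs 6: x=-7/2 → posterior Inverse-Gamma(14/3, 665/32)
obs 7: x=-8 → posterior Inverse-Gamma(31/6, 1961/32)
obs 8: x=0 → posterior Inverse-Gamma(17/3, 1977/32)
obs 9: x=-2 → posterior Inverse-Gamma(37/6, 2121/32)
obs 10: x=-6 → posterior Inverse-Gamma(20/3, 2905/32)
obs 11: x=3 → posterior Inverse-Gamma(43/6, 2969/32)
obs 12: x=0 → posterior Inverse-Gamma(23/3, 2985/32)
obs 13: x=3 → posterior Inverse-Gamma(49/6, 3049/32)

alpha=49/6, beta=3049/32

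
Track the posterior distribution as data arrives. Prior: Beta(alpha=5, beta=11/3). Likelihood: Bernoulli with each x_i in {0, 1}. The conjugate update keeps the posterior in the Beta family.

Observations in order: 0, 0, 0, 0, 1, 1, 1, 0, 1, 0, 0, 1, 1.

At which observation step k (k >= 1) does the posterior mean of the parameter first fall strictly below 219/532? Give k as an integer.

k = 4

obs 1: x=0 → posterior Beta(5, 14/3)
obs 2: x=0 → posterior Beta(5, 17/3)
obs 3: x=0 → posterior Beta(5, 20/3)
obs 4: x=0 → posterior Beta(5, 23/3)
obs 5: x=1 → posterior Beta(6, 23/3)
obs 6: x=1 → posterior Beta(7, 23/3)
obs 7: x=1 → posterior Beta(8, 23/3)
obs 8: x=0 → posterior Beta(8, 26/3)
obs 9: x=1 → posterior Beta(9, 26/3)
obs 10: x=0 → posterior Beta(9, 29/3)
obs 11: x=0 → posterior Beta(9, 32/3)
obs 12: x=1 → posterior Beta(10, 32/3)
obs 13: x=1 → posterior Beta(11, 32/3)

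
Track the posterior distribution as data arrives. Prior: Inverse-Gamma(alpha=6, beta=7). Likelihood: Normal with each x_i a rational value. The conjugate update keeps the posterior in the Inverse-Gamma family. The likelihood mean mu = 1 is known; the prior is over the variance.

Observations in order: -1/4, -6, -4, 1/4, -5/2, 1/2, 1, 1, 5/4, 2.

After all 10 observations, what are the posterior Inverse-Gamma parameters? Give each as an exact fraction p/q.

obs 1: x=-1/4 → posterior Inverse-Gamma(13/2, 249/32)
obs 2: x=-6 → posterior Inverse-Gamma(7, 1033/32)
obs 3: x=-4 → posterior Inverse-Gamma(15/2, 1433/32)
obs 4: x=1/4 → posterior Inverse-Gamma(8, 721/16)
obs 5: x=-5/2 → posterior Inverse-Gamma(17/2, 819/16)
obs 6: x=1/2 → posterior Inverse-Gamma(9, 821/16)
obs 7: x=1 → posterior Inverse-Gamma(19/2, 821/16)
obs 8: x=1 → posterior Inverse-Gamma(10, 821/16)
obs 9: x=5/4 → posterior Inverse-Gamma(21/2, 1643/32)
obs 10: x=2 → posterior Inverse-Gamma(11, 1659/32)

alpha=11, beta=1659/32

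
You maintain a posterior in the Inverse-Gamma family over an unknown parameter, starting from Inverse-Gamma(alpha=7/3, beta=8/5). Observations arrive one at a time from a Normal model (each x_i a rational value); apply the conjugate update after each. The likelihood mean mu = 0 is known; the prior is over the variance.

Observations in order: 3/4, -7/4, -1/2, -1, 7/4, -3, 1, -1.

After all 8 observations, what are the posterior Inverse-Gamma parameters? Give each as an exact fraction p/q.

obs 1: x=3/4 → posterior Inverse-Gamma(17/6, 301/160)
obs 2: x=-7/4 → posterior Inverse-Gamma(10/3, 273/80)
obs 3: x=-1/2 → posterior Inverse-Gamma(23/6, 283/80)
obs 4: x=-1 → posterior Inverse-Gamma(13/3, 323/80)
obs 5: x=7/4 → posterior Inverse-Gamma(29/6, 891/160)
obs 6: x=-3 → posterior Inverse-Gamma(16/3, 1611/160)
obs 7: x=1 → posterior Inverse-Gamma(35/6, 1691/160)
obs 8: x=-1 → posterior Inverse-Gamma(19/3, 1771/160)

alpha=19/3, beta=1771/160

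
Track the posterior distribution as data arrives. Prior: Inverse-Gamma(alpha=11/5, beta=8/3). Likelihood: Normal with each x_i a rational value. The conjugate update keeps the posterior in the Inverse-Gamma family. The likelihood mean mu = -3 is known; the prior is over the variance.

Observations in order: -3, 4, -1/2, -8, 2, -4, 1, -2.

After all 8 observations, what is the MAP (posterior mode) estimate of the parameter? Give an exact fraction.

obs 1: x=-3 → posterior Inverse-Gamma(27/10, 8/3)
obs 2: x=4 → posterior Inverse-Gamma(16/5, 163/6)
obs 3: x=-1/2 → posterior Inverse-Gamma(37/10, 727/24)
obs 4: x=-8 → posterior Inverse-Gamma(21/5, 1027/24)
obs 5: x=2 → posterior Inverse-Gamma(47/10, 1327/24)
obs 6: x=-4 → posterior Inverse-Gamma(26/5, 1339/24)
obs 7: x=1 → posterior Inverse-Gamma(57/10, 1531/24)
obs 8: x=-2 → posterior Inverse-Gamma(31/5, 1543/24)

7715/864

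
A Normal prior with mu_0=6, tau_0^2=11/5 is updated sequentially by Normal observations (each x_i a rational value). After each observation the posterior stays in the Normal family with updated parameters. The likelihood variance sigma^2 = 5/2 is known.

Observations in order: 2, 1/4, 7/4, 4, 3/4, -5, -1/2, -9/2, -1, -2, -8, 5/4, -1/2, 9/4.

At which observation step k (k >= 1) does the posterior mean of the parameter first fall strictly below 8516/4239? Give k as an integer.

k = 6

obs 1: x=2 → posterior Normal(194/47, 55/47)
obs 2: x=1/4 → posterior Normal(133/46, 55/69)
obs 3: x=7/4 → posterior Normal(34/13, 55/91)
obs 4: x=4 → posterior Normal(326/113, 55/113)
obs 5: x=3/4 → posterior Normal(137/54, 11/27)
obs 6: x=-5 → posterior Normal(465/314, 55/157)
obs 7: x=-1/2 → posterior Normal(443/358, 55/179)
obs 8: x=-9/2 → posterior Normal(245/402, 55/201)
obs 9: x=-1 → posterior Normal(201/446, 55/223)
obs 10: x=-2 → posterior Normal(113/490, 11/49)
obs 11: x=-8 → posterior Normal(-239/534, 55/267)
obs 12: x=5/4 → posterior Normal(-92/289, 55/289)
obs 13: x=-1/2 → posterior Normal(-103/311, 55/311)
obs 14: x=9/4 → posterior Normal(-107/666, 55/333)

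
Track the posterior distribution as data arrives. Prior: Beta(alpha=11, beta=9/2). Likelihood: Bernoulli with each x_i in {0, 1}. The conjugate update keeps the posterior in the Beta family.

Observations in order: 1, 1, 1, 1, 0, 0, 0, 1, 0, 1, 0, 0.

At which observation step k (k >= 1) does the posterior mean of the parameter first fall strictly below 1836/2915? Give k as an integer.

obs 1: x=1 → posterior Beta(12, 9/2)
obs 2: x=1 → posterior Beta(13, 9/2)
obs 3: x=1 → posterior Beta(14, 9/2)
obs 4: x=1 → posterior Beta(15, 9/2)
obs 5: x=0 → posterior Beta(15, 11/2)
obs 6: x=0 → posterior Beta(15, 13/2)
obs 7: x=0 → posterior Beta(15, 15/2)
obs 8: x=1 → posterior Beta(16, 15/2)
obs 9: x=0 → posterior Beta(16, 17/2)
obs 10: x=1 → posterior Beta(17, 17/2)
obs 11: x=0 → posterior Beta(17, 19/2)
obs 12: x=0 → posterior Beta(17, 21/2)

k = 12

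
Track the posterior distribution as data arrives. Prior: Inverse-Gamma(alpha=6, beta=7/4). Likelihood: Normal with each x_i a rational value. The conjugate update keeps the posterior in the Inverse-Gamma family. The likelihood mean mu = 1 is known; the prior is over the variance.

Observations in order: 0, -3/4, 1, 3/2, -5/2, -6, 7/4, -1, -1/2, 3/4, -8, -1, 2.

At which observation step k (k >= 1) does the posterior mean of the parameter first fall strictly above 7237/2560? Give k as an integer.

obs 1: x=0 → posterior Inverse-Gamma(13/2, 9/4)
obs 2: x=-3/4 → posterior Inverse-Gamma(7, 121/32)
obs 3: x=1 → posterior Inverse-Gamma(15/2, 121/32)
obs 4: x=3/2 → posterior Inverse-Gamma(8, 125/32)
obs 5: x=-5/2 → posterior Inverse-Gamma(17/2, 321/32)
obs 6: x=-6 → posterior Inverse-Gamma(9, 1105/32)
obs 7: x=7/4 → posterior Inverse-Gamma(19/2, 557/16)
obs 8: x=-1 → posterior Inverse-Gamma(10, 589/16)
obs 9: x=-1/2 → posterior Inverse-Gamma(21/2, 607/16)
obs 10: x=3/4 → posterior Inverse-Gamma(11, 1215/32)
obs 11: x=-8 → posterior Inverse-Gamma(23/2, 2511/32)
obs 12: x=-1 → posterior Inverse-Gamma(12, 2575/32)
obs 13: x=2 → posterior Inverse-Gamma(25/2, 2591/32)

k = 6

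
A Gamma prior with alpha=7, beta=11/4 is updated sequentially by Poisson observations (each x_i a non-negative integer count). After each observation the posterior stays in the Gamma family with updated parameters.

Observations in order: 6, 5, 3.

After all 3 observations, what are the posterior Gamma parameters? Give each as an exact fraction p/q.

obs 1: x=6 → posterior Gamma(13, 15/4)
obs 2: x=5 → posterior Gamma(18, 19/4)
obs 3: x=3 → posterior Gamma(21, 23/4)

alpha=21, beta=23/4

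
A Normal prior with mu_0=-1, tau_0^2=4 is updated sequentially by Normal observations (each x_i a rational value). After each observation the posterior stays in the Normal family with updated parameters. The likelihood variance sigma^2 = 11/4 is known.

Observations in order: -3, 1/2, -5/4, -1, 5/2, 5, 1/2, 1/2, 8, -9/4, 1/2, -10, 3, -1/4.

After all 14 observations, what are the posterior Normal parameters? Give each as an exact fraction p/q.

mu_0=33/235, tau_0^2=44/235

obs 1: x=-3 → posterior Normal(-59/27, 44/27)
obs 2: x=1/2 → posterior Normal(-51/43, 44/43)
obs 3: x=-5/4 → posterior Normal(-71/59, 44/59)
obs 4: x=-1 → posterior Normal(-29/25, 44/75)
obs 5: x=5/2 → posterior Normal(-47/91, 44/91)
obs 6: x=5 → posterior Normal(33/107, 44/107)
obs 7: x=1/2 → posterior Normal(1/3, 44/123)
obs 8: x=1/2 → posterior Normal(49/139, 44/139)
obs 9: x=8 → posterior Normal(177/155, 44/155)
obs 10: x=-9/4 → posterior Normal(47/57, 44/171)
obs 11: x=1/2 → posterior Normal(149/187, 4/17)
obs 12: x=-10 → posterior Normal(-11/203, 44/203)
obs 13: x=3 → posterior Normal(37/219, 44/219)
obs 14: x=-1/4 → posterior Normal(33/235, 44/235)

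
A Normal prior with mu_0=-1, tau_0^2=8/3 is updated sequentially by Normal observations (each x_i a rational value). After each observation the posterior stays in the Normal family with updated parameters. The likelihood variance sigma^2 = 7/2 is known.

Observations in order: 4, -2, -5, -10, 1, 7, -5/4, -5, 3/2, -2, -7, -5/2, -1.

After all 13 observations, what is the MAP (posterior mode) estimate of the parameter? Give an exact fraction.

-377/229

obs 1: x=4 → posterior Normal(43/37, 56/37)
obs 2: x=-2 → posterior Normal(11/53, 56/53)
obs 3: x=-5 → posterior Normal(-1, 56/69)
obs 4: x=-10 → posterior Normal(-229/85, 56/85)
obs 5: x=1 → posterior Normal(-213/101, 56/101)
obs 6: x=7 → posterior Normal(-101/117, 56/117)
obs 7: x=-5/4 → posterior Normal(-121/133, 8/19)
obs 8: x=-5 → posterior Normal(-201/149, 56/149)
obs 9: x=3/2 → posterior Normal(-59/55, 56/165)
obs 10: x=-2 → posterior Normal(-209/181, 56/181)
obs 11: x=-7 → posterior Normal(-321/197, 56/197)
obs 12: x=-5/2 → posterior Normal(-361/213, 56/213)
obs 13: x=-1 → posterior Normal(-377/229, 56/229)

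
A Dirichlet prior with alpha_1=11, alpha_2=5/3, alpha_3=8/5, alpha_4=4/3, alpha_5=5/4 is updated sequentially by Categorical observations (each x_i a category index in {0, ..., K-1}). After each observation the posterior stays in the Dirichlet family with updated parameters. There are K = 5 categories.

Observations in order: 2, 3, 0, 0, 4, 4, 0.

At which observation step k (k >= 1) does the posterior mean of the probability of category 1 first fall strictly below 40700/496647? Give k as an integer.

k = 4

obs 1: x=2 → posterior Dirichlet(11, 5/3, 13/5, 4/3, 5/4)
obs 2: x=3 → posterior Dirichlet(11, 5/3, 13/5, 7/3, 5/4)
obs 3: x=0 → posterior Dirichlet(12, 5/3, 13/5, 7/3, 5/4)
obs 4: x=0 → posterior Dirichlet(13, 5/3, 13/5, 7/3, 5/4)
obs 5: x=4 → posterior Dirichlet(13, 5/3, 13/5, 7/3, 9/4)
obs 6: x=4 → posterior Dirichlet(13, 5/3, 13/5, 7/3, 13/4)
obs 7: x=0 → posterior Dirichlet(14, 5/3, 13/5, 7/3, 13/4)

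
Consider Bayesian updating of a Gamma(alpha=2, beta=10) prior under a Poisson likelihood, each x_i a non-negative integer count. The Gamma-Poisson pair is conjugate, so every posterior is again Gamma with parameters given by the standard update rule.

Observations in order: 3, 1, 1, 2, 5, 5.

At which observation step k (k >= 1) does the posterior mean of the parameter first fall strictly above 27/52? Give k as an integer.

k = 3

obs 1: x=3 → posterior Gamma(5, 11)
obs 2: x=1 → posterior Gamma(6, 12)
obs 3: x=1 → posterior Gamma(7, 13)
obs 4: x=2 → posterior Gamma(9, 14)
obs 5: x=5 → posterior Gamma(14, 15)
obs 6: x=5 → posterior Gamma(19, 16)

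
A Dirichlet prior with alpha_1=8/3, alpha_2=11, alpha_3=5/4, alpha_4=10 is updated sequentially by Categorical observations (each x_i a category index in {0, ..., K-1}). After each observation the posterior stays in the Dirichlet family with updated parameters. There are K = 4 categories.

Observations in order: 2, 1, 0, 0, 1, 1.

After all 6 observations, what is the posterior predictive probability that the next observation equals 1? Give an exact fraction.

24/53

obs 1: x=2 → posterior Dirichlet(8/3, 11, 9/4, 10)
obs 2: x=1 → posterior Dirichlet(8/3, 12, 9/4, 10)
obs 3: x=0 → posterior Dirichlet(11/3, 12, 9/4, 10)
obs 4: x=0 → posterior Dirichlet(14/3, 12, 9/4, 10)
obs 5: x=1 → posterior Dirichlet(14/3, 13, 9/4, 10)
obs 6: x=1 → posterior Dirichlet(14/3, 14, 9/4, 10)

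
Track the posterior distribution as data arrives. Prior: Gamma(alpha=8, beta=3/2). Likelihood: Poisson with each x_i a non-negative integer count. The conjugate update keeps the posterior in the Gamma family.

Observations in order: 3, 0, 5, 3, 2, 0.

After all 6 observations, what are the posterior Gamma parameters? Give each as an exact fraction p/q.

alpha=21, beta=15/2

obs 1: x=3 → posterior Gamma(11, 5/2)
obs 2: x=0 → posterior Gamma(11, 7/2)
obs 3: x=5 → posterior Gamma(16, 9/2)
obs 4: x=3 → posterior Gamma(19, 11/2)
obs 5: x=2 → posterior Gamma(21, 13/2)
obs 6: x=0 → posterior Gamma(21, 15/2)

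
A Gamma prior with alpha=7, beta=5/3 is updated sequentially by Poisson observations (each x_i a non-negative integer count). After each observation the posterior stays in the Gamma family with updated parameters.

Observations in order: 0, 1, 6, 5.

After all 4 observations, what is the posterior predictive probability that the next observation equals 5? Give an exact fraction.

1954825258373826633936989865171/16777216000000000000000000000000

obs 1: x=0 → posterior Gamma(7, 8/3)
obs 2: x=1 → posterior Gamma(8, 11/3)
obs 3: x=6 → posterior Gamma(14, 14/3)
obs 4: x=5 → posterior Gamma(19, 17/3)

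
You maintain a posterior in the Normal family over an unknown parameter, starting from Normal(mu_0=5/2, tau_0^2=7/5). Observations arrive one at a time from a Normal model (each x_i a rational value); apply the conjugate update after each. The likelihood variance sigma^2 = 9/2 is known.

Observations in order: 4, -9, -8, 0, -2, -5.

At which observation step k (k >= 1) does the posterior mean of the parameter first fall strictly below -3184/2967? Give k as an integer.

k = 6

obs 1: x=4 → posterior Normal(337/118, 63/59)
obs 2: x=-9 → posterior Normal(85/146, 63/73)
obs 3: x=-8 → posterior Normal(-139/174, 21/29)
obs 4: x=0 → posterior Normal(-139/202, 63/101)
obs 5: x=-2 → posterior Normal(-39/46, 63/115)
obs 6: x=-5 → posterior Normal(-335/258, 21/43)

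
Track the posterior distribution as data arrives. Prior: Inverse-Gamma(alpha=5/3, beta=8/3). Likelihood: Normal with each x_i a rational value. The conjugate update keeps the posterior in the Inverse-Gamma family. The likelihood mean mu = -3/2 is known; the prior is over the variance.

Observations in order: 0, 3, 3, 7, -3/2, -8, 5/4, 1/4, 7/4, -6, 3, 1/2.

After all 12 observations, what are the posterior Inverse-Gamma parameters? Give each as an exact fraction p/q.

alpha=23/3, beta=10957/96

obs 1: x=0 → posterior Inverse-Gamma(13/6, 91/24)
obs 2: x=3 → posterior Inverse-Gamma(8/3, 167/12)
obs 3: x=3 → posterior Inverse-Gamma(19/6, 577/24)
obs 4: x=7 → posterior Inverse-Gamma(11/3, 361/6)
obs 5: x=-3/2 → posterior Inverse-Gamma(25/6, 361/6)
obs 6: x=-8 → posterior Inverse-Gamma(14/3, 1951/24)
obs 7: x=5/4 → posterior Inverse-Gamma(31/6, 8167/96)
obs 8: x=1/4 → posterior Inverse-Gamma(17/3, 4157/48)
obs 9: x=7/4 → posterior Inverse-Gamma(37/6, 8821/96)
obs 10: x=-6 → posterior Inverse-Gamma(20/3, 9793/96)
obs 11: x=3 → posterior Inverse-Gamma(43/6, 10765/96)
obs 12: x=1/2 → posterior Inverse-Gamma(23/3, 10957/96)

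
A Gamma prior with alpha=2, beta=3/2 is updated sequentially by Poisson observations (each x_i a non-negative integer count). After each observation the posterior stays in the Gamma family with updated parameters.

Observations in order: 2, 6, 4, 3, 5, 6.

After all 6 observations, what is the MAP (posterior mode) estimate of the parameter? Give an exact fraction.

obs 1: x=2 → posterior Gamma(4, 5/2)
obs 2: x=6 → posterior Gamma(10, 7/2)
obs 3: x=4 → posterior Gamma(14, 9/2)
obs 4: x=3 → posterior Gamma(17, 11/2)
obs 5: x=5 → posterior Gamma(22, 13/2)
obs 6: x=6 → posterior Gamma(28, 15/2)

18/5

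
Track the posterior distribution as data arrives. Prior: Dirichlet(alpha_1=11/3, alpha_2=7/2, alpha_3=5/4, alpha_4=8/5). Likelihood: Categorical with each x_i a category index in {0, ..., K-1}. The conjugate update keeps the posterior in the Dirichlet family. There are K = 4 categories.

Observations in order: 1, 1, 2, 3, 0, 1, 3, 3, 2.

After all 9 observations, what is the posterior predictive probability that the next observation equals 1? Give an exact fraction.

390/1141

obs 1: x=1 → posterior Dirichlet(11/3, 9/2, 5/4, 8/5)
obs 2: x=1 → posterior Dirichlet(11/3, 11/2, 5/4, 8/5)
obs 3: x=2 → posterior Dirichlet(11/3, 11/2, 9/4, 8/5)
obs 4: x=3 → posterior Dirichlet(11/3, 11/2, 9/4, 13/5)
obs 5: x=0 → posterior Dirichlet(14/3, 11/2, 9/4, 13/5)
obs 6: x=1 → posterior Dirichlet(14/3, 13/2, 9/4, 13/5)
obs 7: x=3 → posterior Dirichlet(14/3, 13/2, 9/4, 18/5)
obs 8: x=3 → posterior Dirichlet(14/3, 13/2, 9/4, 23/5)
obs 9: x=2 → posterior Dirichlet(14/3, 13/2, 13/4, 23/5)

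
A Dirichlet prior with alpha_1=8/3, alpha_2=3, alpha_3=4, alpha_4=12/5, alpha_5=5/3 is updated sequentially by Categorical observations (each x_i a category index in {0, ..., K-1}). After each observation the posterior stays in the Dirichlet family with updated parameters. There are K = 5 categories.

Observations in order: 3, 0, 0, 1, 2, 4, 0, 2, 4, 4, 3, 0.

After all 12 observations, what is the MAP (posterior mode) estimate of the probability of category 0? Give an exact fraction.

obs 1: x=3 → posterior Dirichlet(8/3, 3, 4, 17/5, 5/3)
obs 2: x=0 → posterior Dirichlet(11/3, 3, 4, 17/5, 5/3)
obs 3: x=0 → posterior Dirichlet(14/3, 3, 4, 17/5, 5/3)
obs 4: x=1 → posterior Dirichlet(14/3, 4, 4, 17/5, 5/3)
obs 5: x=2 → posterior Dirichlet(14/3, 4, 5, 17/5, 5/3)
obs 6: x=4 → posterior Dirichlet(14/3, 4, 5, 17/5, 8/3)
obs 7: x=0 → posterior Dirichlet(17/3, 4, 5, 17/5, 8/3)
obs 8: x=2 → posterior Dirichlet(17/3, 4, 6, 17/5, 8/3)
obs 9: x=4 → posterior Dirichlet(17/3, 4, 6, 17/5, 11/3)
obs 10: x=4 → posterior Dirichlet(17/3, 4, 6, 17/5, 14/3)
obs 11: x=3 → posterior Dirichlet(17/3, 4, 6, 22/5, 14/3)
obs 12: x=0 → posterior Dirichlet(20/3, 4, 6, 22/5, 14/3)

85/311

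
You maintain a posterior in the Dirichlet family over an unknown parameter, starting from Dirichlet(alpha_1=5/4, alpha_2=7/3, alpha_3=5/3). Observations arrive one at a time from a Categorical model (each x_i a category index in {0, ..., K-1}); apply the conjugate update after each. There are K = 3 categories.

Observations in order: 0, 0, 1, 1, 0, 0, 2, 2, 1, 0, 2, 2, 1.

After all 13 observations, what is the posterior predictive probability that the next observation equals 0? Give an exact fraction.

obs 1: x=0 → posterior Dirichlet(9/4, 7/3, 5/3)
obs 2: x=0 → posterior Dirichlet(13/4, 7/3, 5/3)
obs 3: x=1 → posterior Dirichlet(13/4, 10/3, 5/3)
obs 4: x=1 → posterior Dirichlet(13/4, 13/3, 5/3)
obs 5: x=0 → posterior Dirichlet(17/4, 13/3, 5/3)
obs 6: x=0 → posterior Dirichlet(21/4, 13/3, 5/3)
obs 7: x=2 → posterior Dirichlet(21/4, 13/3, 8/3)
obs 8: x=2 → posterior Dirichlet(21/4, 13/3, 11/3)
obs 9: x=1 → posterior Dirichlet(21/4, 16/3, 11/3)
obs 10: x=0 → posterior Dirichlet(25/4, 16/3, 11/3)
obs 11: x=2 → posterior Dirichlet(25/4, 16/3, 14/3)
obs 12: x=2 → posterior Dirichlet(25/4, 16/3, 17/3)
obs 13: x=1 → posterior Dirichlet(25/4, 19/3, 17/3)

25/73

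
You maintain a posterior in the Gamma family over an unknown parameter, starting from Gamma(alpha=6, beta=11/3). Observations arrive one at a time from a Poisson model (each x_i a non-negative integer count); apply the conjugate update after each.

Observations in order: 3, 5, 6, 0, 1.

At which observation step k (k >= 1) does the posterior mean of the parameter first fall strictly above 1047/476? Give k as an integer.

obs 1: x=3 → posterior Gamma(9, 14/3)
obs 2: x=5 → posterior Gamma(14, 17/3)
obs 3: x=6 → posterior Gamma(20, 20/3)
obs 4: x=0 → posterior Gamma(20, 23/3)
obs 5: x=1 → posterior Gamma(21, 26/3)

k = 2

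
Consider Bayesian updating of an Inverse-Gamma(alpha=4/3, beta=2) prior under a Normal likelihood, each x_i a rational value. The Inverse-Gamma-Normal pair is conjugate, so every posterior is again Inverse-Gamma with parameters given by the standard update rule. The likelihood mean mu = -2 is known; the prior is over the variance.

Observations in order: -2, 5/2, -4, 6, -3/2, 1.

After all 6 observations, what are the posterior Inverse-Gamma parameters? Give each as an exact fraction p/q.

alpha=13/3, beta=203/4

obs 1: x=-2 → posterior Inverse-Gamma(11/6, 2)
obs 2: x=5/2 → posterior Inverse-Gamma(7/3, 97/8)
obs 3: x=-4 → posterior Inverse-Gamma(17/6, 113/8)
obs 4: x=6 → posterior Inverse-Gamma(10/3, 369/8)
obs 5: x=-3/2 → posterior Inverse-Gamma(23/6, 185/4)
obs 6: x=1 → posterior Inverse-Gamma(13/3, 203/4)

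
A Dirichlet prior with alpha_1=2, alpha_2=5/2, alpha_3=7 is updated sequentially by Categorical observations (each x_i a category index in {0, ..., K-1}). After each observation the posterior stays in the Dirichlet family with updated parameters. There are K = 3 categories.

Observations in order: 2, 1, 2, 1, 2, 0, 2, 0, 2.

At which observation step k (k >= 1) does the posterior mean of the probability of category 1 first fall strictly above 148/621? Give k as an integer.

k = 2

obs 1: x=2 → posterior Dirichlet(2, 5/2, 8)
obs 2: x=1 → posterior Dirichlet(2, 7/2, 8)
obs 3: x=2 → posterior Dirichlet(2, 7/2, 9)
obs 4: x=1 → posterior Dirichlet(2, 9/2, 9)
obs 5: x=2 → posterior Dirichlet(2, 9/2, 10)
obs 6: x=0 → posterior Dirichlet(3, 9/2, 10)
obs 7: x=2 → posterior Dirichlet(3, 9/2, 11)
obs 8: x=0 → posterior Dirichlet(4, 9/2, 11)
obs 9: x=2 → posterior Dirichlet(4, 9/2, 12)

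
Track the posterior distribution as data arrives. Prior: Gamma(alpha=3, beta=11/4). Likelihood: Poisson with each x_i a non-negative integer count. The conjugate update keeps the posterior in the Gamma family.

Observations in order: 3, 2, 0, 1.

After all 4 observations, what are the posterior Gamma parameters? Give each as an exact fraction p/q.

obs 1: x=3 → posterior Gamma(6, 15/4)
obs 2: x=2 → posterior Gamma(8, 19/4)
obs 3: x=0 → posterior Gamma(8, 23/4)
obs 4: x=1 → posterior Gamma(9, 27/4)

alpha=9, beta=27/4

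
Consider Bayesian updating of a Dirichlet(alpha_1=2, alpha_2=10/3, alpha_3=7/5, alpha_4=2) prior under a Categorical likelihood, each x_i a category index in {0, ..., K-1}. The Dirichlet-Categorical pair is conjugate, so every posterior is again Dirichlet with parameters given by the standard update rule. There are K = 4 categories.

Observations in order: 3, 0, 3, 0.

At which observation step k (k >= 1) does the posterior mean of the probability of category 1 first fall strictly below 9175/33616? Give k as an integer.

k = 4

obs 1: x=3 → posterior Dirichlet(2, 10/3, 7/5, 3)
obs 2: x=0 → posterior Dirichlet(3, 10/3, 7/5, 3)
obs 3: x=3 → posterior Dirichlet(3, 10/3, 7/5, 4)
obs 4: x=0 → posterior Dirichlet(4, 10/3, 7/5, 4)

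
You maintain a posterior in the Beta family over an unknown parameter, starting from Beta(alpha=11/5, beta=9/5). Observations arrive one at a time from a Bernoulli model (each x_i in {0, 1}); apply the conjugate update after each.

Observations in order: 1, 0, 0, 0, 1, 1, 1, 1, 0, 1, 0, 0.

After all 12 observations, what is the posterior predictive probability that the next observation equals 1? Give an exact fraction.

41/80

obs 1: x=1 → posterior Beta(16/5, 9/5)
obs 2: x=0 → posterior Beta(16/5, 14/5)
obs 3: x=0 → posterior Beta(16/5, 19/5)
obs 4: x=0 → posterior Beta(16/5, 24/5)
obs 5: x=1 → posterior Beta(21/5, 24/5)
obs 6: x=1 → posterior Beta(26/5, 24/5)
obs 7: x=1 → posterior Beta(31/5, 24/5)
obs 8: x=1 → posterior Beta(36/5, 24/5)
obs 9: x=0 → posterior Beta(36/5, 29/5)
obs 10: x=1 → posterior Beta(41/5, 29/5)
obs 11: x=0 → posterior Beta(41/5, 34/5)
obs 12: x=0 → posterior Beta(41/5, 39/5)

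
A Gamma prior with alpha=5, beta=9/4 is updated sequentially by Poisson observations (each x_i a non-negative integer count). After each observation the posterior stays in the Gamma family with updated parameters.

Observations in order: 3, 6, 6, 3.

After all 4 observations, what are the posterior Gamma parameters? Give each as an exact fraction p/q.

alpha=23, beta=25/4

obs 1: x=3 → posterior Gamma(8, 13/4)
obs 2: x=6 → posterior Gamma(14, 17/4)
obs 3: x=6 → posterior Gamma(20, 21/4)
obs 4: x=3 → posterior Gamma(23, 25/4)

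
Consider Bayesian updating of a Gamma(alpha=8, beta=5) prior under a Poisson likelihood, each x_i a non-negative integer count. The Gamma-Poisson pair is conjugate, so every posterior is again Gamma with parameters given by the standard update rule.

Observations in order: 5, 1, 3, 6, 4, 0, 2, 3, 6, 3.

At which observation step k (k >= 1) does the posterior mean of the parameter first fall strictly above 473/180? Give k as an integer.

k = 5

obs 1: x=5 → posterior Gamma(13, 6)
obs 2: x=1 → posterior Gamma(14, 7)
obs 3: x=3 → posterior Gamma(17, 8)
obs 4: x=6 → posterior Gamma(23, 9)
obs 5: x=4 → posterior Gamma(27, 10)
obs 6: x=0 → posterior Gamma(27, 11)
obs 7: x=2 → posterior Gamma(29, 12)
obs 8: x=3 → posterior Gamma(32, 13)
obs 9: x=6 → posterior Gamma(38, 14)
obs 10: x=3 → posterior Gamma(41, 15)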